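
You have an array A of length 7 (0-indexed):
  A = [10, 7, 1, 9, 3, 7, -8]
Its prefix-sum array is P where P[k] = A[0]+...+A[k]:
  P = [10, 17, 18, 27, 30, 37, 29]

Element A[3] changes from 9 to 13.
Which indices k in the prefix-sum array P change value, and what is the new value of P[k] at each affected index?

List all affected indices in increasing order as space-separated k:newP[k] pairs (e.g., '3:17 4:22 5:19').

Answer: 3:31 4:34 5:41 6:33

Derivation:
P[k] = A[0] + ... + A[k]
P[k] includes A[3] iff k >= 3
Affected indices: 3, 4, ..., 6; delta = 4
  P[3]: 27 + 4 = 31
  P[4]: 30 + 4 = 34
  P[5]: 37 + 4 = 41
  P[6]: 29 + 4 = 33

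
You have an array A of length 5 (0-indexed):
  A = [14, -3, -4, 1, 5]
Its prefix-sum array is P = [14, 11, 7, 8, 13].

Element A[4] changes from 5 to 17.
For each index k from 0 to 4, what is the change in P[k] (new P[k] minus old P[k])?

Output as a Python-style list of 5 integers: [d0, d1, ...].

Answer: [0, 0, 0, 0, 12]

Derivation:
Element change: A[4] 5 -> 17, delta = 12
For k < 4: P[k] unchanged, delta_P[k] = 0
For k >= 4: P[k] shifts by exactly 12
Delta array: [0, 0, 0, 0, 12]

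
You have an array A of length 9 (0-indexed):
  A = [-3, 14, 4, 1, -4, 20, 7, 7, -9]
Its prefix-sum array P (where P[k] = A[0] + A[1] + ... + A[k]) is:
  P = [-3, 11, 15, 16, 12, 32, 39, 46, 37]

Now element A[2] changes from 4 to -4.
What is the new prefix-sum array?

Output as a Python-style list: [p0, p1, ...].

Answer: [-3, 11, 7, 8, 4, 24, 31, 38, 29]

Derivation:
Change: A[2] 4 -> -4, delta = -8
P[k] for k < 2: unchanged (A[2] not included)
P[k] for k >= 2: shift by delta = -8
  P[0] = -3 + 0 = -3
  P[1] = 11 + 0 = 11
  P[2] = 15 + -8 = 7
  P[3] = 16 + -8 = 8
  P[4] = 12 + -8 = 4
  P[5] = 32 + -8 = 24
  P[6] = 39 + -8 = 31
  P[7] = 46 + -8 = 38
  P[8] = 37 + -8 = 29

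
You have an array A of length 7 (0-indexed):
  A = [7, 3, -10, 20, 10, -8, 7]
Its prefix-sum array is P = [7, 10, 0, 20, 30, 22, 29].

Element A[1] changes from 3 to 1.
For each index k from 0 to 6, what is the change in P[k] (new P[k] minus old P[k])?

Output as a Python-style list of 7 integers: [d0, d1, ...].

Element change: A[1] 3 -> 1, delta = -2
For k < 1: P[k] unchanged, delta_P[k] = 0
For k >= 1: P[k] shifts by exactly -2
Delta array: [0, -2, -2, -2, -2, -2, -2]

Answer: [0, -2, -2, -2, -2, -2, -2]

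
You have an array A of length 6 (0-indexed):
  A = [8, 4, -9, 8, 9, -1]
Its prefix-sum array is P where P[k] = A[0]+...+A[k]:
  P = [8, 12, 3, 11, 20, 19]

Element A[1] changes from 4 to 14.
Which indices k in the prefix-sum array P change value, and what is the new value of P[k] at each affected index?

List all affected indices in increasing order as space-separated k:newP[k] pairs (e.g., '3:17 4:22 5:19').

P[k] = A[0] + ... + A[k]
P[k] includes A[1] iff k >= 1
Affected indices: 1, 2, ..., 5; delta = 10
  P[1]: 12 + 10 = 22
  P[2]: 3 + 10 = 13
  P[3]: 11 + 10 = 21
  P[4]: 20 + 10 = 30
  P[5]: 19 + 10 = 29

Answer: 1:22 2:13 3:21 4:30 5:29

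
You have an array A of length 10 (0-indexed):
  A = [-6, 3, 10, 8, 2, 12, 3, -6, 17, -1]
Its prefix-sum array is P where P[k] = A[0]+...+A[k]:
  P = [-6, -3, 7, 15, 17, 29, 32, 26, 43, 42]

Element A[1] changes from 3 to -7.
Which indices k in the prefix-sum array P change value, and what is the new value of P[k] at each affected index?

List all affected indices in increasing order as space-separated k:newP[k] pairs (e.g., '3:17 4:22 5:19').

P[k] = A[0] + ... + A[k]
P[k] includes A[1] iff k >= 1
Affected indices: 1, 2, ..., 9; delta = -10
  P[1]: -3 + -10 = -13
  P[2]: 7 + -10 = -3
  P[3]: 15 + -10 = 5
  P[4]: 17 + -10 = 7
  P[5]: 29 + -10 = 19
  P[6]: 32 + -10 = 22
  P[7]: 26 + -10 = 16
  P[8]: 43 + -10 = 33
  P[9]: 42 + -10 = 32

Answer: 1:-13 2:-3 3:5 4:7 5:19 6:22 7:16 8:33 9:32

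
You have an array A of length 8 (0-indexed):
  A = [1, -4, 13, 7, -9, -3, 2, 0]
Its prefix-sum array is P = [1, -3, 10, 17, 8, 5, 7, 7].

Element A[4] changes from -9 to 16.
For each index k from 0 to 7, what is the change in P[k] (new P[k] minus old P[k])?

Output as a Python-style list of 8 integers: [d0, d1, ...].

Element change: A[4] -9 -> 16, delta = 25
For k < 4: P[k] unchanged, delta_P[k] = 0
For k >= 4: P[k] shifts by exactly 25
Delta array: [0, 0, 0, 0, 25, 25, 25, 25]

Answer: [0, 0, 0, 0, 25, 25, 25, 25]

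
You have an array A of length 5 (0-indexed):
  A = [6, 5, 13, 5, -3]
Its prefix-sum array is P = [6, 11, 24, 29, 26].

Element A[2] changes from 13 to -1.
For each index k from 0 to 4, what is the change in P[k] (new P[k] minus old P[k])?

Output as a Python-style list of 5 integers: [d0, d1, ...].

Element change: A[2] 13 -> -1, delta = -14
For k < 2: P[k] unchanged, delta_P[k] = 0
For k >= 2: P[k] shifts by exactly -14
Delta array: [0, 0, -14, -14, -14]

Answer: [0, 0, -14, -14, -14]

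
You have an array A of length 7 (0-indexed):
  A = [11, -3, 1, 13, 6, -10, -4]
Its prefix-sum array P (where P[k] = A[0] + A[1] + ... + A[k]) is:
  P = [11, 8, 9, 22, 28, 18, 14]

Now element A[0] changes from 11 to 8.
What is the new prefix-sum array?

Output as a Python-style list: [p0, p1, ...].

Answer: [8, 5, 6, 19, 25, 15, 11]

Derivation:
Change: A[0] 11 -> 8, delta = -3
P[k] for k < 0: unchanged (A[0] not included)
P[k] for k >= 0: shift by delta = -3
  P[0] = 11 + -3 = 8
  P[1] = 8 + -3 = 5
  P[2] = 9 + -3 = 6
  P[3] = 22 + -3 = 19
  P[4] = 28 + -3 = 25
  P[5] = 18 + -3 = 15
  P[6] = 14 + -3 = 11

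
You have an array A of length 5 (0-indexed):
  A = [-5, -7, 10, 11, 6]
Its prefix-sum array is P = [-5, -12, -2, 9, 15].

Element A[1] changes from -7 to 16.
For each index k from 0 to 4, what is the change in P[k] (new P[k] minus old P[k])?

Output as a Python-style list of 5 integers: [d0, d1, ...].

Element change: A[1] -7 -> 16, delta = 23
For k < 1: P[k] unchanged, delta_P[k] = 0
For k >= 1: P[k] shifts by exactly 23
Delta array: [0, 23, 23, 23, 23]

Answer: [0, 23, 23, 23, 23]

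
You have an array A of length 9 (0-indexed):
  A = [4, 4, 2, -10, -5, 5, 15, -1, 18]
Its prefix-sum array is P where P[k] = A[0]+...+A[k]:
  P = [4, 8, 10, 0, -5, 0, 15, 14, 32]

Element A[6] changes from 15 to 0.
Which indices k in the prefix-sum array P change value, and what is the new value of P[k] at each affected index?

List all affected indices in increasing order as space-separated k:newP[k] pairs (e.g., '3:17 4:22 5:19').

P[k] = A[0] + ... + A[k]
P[k] includes A[6] iff k >= 6
Affected indices: 6, 7, ..., 8; delta = -15
  P[6]: 15 + -15 = 0
  P[7]: 14 + -15 = -1
  P[8]: 32 + -15 = 17

Answer: 6:0 7:-1 8:17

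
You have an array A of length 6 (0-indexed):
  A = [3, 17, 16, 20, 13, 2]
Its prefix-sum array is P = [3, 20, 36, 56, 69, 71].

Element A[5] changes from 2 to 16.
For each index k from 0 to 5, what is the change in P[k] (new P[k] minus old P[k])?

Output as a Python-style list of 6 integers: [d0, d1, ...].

Element change: A[5] 2 -> 16, delta = 14
For k < 5: P[k] unchanged, delta_P[k] = 0
For k >= 5: P[k] shifts by exactly 14
Delta array: [0, 0, 0, 0, 0, 14]

Answer: [0, 0, 0, 0, 0, 14]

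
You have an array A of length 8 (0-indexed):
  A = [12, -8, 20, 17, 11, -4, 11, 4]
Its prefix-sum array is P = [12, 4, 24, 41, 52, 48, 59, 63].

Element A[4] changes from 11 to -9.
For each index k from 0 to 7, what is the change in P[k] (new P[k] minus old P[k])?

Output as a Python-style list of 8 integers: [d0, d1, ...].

Element change: A[4] 11 -> -9, delta = -20
For k < 4: P[k] unchanged, delta_P[k] = 0
For k >= 4: P[k] shifts by exactly -20
Delta array: [0, 0, 0, 0, -20, -20, -20, -20]

Answer: [0, 0, 0, 0, -20, -20, -20, -20]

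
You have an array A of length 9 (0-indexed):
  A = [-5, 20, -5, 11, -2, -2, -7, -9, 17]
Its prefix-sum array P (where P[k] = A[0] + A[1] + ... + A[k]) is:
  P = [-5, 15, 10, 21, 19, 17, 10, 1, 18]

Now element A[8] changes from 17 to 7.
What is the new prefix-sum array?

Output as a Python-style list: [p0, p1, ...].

Change: A[8] 17 -> 7, delta = -10
P[k] for k < 8: unchanged (A[8] not included)
P[k] for k >= 8: shift by delta = -10
  P[0] = -5 + 0 = -5
  P[1] = 15 + 0 = 15
  P[2] = 10 + 0 = 10
  P[3] = 21 + 0 = 21
  P[4] = 19 + 0 = 19
  P[5] = 17 + 0 = 17
  P[6] = 10 + 0 = 10
  P[7] = 1 + 0 = 1
  P[8] = 18 + -10 = 8

Answer: [-5, 15, 10, 21, 19, 17, 10, 1, 8]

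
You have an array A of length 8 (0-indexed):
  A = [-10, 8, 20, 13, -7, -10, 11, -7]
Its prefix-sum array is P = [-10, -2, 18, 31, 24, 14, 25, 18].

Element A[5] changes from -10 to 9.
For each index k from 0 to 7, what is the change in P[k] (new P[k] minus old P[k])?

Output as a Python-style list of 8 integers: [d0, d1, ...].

Answer: [0, 0, 0, 0, 0, 19, 19, 19]

Derivation:
Element change: A[5] -10 -> 9, delta = 19
For k < 5: P[k] unchanged, delta_P[k] = 0
For k >= 5: P[k] shifts by exactly 19
Delta array: [0, 0, 0, 0, 0, 19, 19, 19]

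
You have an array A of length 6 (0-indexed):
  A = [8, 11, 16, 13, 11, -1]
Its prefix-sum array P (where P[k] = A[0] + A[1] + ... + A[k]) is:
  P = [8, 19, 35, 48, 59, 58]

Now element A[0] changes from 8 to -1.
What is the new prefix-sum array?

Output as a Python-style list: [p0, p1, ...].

Change: A[0] 8 -> -1, delta = -9
P[k] for k < 0: unchanged (A[0] not included)
P[k] for k >= 0: shift by delta = -9
  P[0] = 8 + -9 = -1
  P[1] = 19 + -9 = 10
  P[2] = 35 + -9 = 26
  P[3] = 48 + -9 = 39
  P[4] = 59 + -9 = 50
  P[5] = 58 + -9 = 49

Answer: [-1, 10, 26, 39, 50, 49]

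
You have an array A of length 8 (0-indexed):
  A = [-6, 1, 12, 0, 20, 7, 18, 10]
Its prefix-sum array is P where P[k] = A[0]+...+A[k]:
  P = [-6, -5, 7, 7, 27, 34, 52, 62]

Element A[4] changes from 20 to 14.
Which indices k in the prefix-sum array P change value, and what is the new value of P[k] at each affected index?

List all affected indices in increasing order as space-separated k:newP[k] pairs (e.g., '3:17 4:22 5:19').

P[k] = A[0] + ... + A[k]
P[k] includes A[4] iff k >= 4
Affected indices: 4, 5, ..., 7; delta = -6
  P[4]: 27 + -6 = 21
  P[5]: 34 + -6 = 28
  P[6]: 52 + -6 = 46
  P[7]: 62 + -6 = 56

Answer: 4:21 5:28 6:46 7:56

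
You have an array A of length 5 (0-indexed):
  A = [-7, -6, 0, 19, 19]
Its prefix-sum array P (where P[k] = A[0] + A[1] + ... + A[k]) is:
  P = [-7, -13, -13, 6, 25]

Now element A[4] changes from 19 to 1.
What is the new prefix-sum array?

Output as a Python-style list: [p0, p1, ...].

Change: A[4] 19 -> 1, delta = -18
P[k] for k < 4: unchanged (A[4] not included)
P[k] for k >= 4: shift by delta = -18
  P[0] = -7 + 0 = -7
  P[1] = -13 + 0 = -13
  P[2] = -13 + 0 = -13
  P[3] = 6 + 0 = 6
  P[4] = 25 + -18 = 7

Answer: [-7, -13, -13, 6, 7]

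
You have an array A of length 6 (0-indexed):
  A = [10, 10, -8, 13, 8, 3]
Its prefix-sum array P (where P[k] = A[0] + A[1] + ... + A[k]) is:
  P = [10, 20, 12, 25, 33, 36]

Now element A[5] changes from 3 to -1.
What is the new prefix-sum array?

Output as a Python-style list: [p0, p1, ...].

Change: A[5] 3 -> -1, delta = -4
P[k] for k < 5: unchanged (A[5] not included)
P[k] for k >= 5: shift by delta = -4
  P[0] = 10 + 0 = 10
  P[1] = 20 + 0 = 20
  P[2] = 12 + 0 = 12
  P[3] = 25 + 0 = 25
  P[4] = 33 + 0 = 33
  P[5] = 36 + -4 = 32

Answer: [10, 20, 12, 25, 33, 32]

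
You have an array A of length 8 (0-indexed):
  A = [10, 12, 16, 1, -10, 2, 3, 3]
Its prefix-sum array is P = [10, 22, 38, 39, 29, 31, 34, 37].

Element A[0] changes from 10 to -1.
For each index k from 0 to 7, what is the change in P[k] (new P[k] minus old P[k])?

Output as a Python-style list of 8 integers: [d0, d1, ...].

Answer: [-11, -11, -11, -11, -11, -11, -11, -11]

Derivation:
Element change: A[0] 10 -> -1, delta = -11
For k < 0: P[k] unchanged, delta_P[k] = 0
For k >= 0: P[k] shifts by exactly -11
Delta array: [-11, -11, -11, -11, -11, -11, -11, -11]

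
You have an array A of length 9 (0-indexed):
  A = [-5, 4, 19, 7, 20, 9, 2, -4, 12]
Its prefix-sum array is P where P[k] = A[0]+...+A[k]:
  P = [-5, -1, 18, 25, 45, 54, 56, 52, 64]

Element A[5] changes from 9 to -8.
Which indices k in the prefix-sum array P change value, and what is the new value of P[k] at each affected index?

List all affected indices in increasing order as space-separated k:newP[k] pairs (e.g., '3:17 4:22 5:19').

Answer: 5:37 6:39 7:35 8:47

Derivation:
P[k] = A[0] + ... + A[k]
P[k] includes A[5] iff k >= 5
Affected indices: 5, 6, ..., 8; delta = -17
  P[5]: 54 + -17 = 37
  P[6]: 56 + -17 = 39
  P[7]: 52 + -17 = 35
  P[8]: 64 + -17 = 47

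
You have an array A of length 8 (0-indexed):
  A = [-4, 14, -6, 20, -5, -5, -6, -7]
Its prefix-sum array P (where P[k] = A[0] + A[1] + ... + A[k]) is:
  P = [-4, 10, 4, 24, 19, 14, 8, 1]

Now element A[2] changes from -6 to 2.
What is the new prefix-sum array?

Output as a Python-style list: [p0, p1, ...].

Answer: [-4, 10, 12, 32, 27, 22, 16, 9]

Derivation:
Change: A[2] -6 -> 2, delta = 8
P[k] for k < 2: unchanged (A[2] not included)
P[k] for k >= 2: shift by delta = 8
  P[0] = -4 + 0 = -4
  P[1] = 10 + 0 = 10
  P[2] = 4 + 8 = 12
  P[3] = 24 + 8 = 32
  P[4] = 19 + 8 = 27
  P[5] = 14 + 8 = 22
  P[6] = 8 + 8 = 16
  P[7] = 1 + 8 = 9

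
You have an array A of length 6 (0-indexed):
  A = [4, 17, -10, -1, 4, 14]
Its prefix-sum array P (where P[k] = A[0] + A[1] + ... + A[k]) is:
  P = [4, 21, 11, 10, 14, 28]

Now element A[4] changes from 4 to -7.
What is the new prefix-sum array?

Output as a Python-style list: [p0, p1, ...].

Change: A[4] 4 -> -7, delta = -11
P[k] for k < 4: unchanged (A[4] not included)
P[k] for k >= 4: shift by delta = -11
  P[0] = 4 + 0 = 4
  P[1] = 21 + 0 = 21
  P[2] = 11 + 0 = 11
  P[3] = 10 + 0 = 10
  P[4] = 14 + -11 = 3
  P[5] = 28 + -11 = 17

Answer: [4, 21, 11, 10, 3, 17]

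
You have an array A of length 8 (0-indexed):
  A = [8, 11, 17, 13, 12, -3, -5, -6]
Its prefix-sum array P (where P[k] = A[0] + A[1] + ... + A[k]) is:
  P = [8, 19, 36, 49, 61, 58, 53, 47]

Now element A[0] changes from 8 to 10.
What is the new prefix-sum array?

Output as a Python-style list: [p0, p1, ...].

Answer: [10, 21, 38, 51, 63, 60, 55, 49]

Derivation:
Change: A[0] 8 -> 10, delta = 2
P[k] for k < 0: unchanged (A[0] not included)
P[k] for k >= 0: shift by delta = 2
  P[0] = 8 + 2 = 10
  P[1] = 19 + 2 = 21
  P[2] = 36 + 2 = 38
  P[3] = 49 + 2 = 51
  P[4] = 61 + 2 = 63
  P[5] = 58 + 2 = 60
  P[6] = 53 + 2 = 55
  P[7] = 47 + 2 = 49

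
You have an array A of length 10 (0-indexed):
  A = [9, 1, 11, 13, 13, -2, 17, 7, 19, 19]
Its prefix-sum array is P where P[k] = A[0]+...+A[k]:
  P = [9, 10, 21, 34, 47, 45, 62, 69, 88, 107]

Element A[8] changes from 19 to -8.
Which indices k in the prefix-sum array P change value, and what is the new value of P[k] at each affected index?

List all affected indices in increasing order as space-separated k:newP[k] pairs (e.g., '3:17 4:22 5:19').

P[k] = A[0] + ... + A[k]
P[k] includes A[8] iff k >= 8
Affected indices: 8, 9, ..., 9; delta = -27
  P[8]: 88 + -27 = 61
  P[9]: 107 + -27 = 80

Answer: 8:61 9:80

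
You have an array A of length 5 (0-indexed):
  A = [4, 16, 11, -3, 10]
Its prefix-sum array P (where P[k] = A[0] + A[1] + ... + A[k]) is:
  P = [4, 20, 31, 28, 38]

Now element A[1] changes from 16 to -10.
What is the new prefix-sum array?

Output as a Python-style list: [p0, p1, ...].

Change: A[1] 16 -> -10, delta = -26
P[k] for k < 1: unchanged (A[1] not included)
P[k] for k >= 1: shift by delta = -26
  P[0] = 4 + 0 = 4
  P[1] = 20 + -26 = -6
  P[2] = 31 + -26 = 5
  P[3] = 28 + -26 = 2
  P[4] = 38 + -26 = 12

Answer: [4, -6, 5, 2, 12]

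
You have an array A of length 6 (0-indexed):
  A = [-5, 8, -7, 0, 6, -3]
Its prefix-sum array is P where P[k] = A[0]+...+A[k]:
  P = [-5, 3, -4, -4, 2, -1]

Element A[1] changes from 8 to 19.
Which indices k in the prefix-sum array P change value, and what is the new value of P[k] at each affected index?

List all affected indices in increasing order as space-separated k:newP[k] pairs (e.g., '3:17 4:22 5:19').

P[k] = A[0] + ... + A[k]
P[k] includes A[1] iff k >= 1
Affected indices: 1, 2, ..., 5; delta = 11
  P[1]: 3 + 11 = 14
  P[2]: -4 + 11 = 7
  P[3]: -4 + 11 = 7
  P[4]: 2 + 11 = 13
  P[5]: -1 + 11 = 10

Answer: 1:14 2:7 3:7 4:13 5:10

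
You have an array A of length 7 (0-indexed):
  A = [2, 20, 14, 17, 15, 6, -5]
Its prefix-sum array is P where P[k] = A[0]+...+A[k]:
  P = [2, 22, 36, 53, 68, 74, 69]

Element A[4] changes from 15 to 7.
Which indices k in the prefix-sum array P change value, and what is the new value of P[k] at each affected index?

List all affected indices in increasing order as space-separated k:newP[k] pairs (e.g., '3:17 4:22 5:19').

P[k] = A[0] + ... + A[k]
P[k] includes A[4] iff k >= 4
Affected indices: 4, 5, ..., 6; delta = -8
  P[4]: 68 + -8 = 60
  P[5]: 74 + -8 = 66
  P[6]: 69 + -8 = 61

Answer: 4:60 5:66 6:61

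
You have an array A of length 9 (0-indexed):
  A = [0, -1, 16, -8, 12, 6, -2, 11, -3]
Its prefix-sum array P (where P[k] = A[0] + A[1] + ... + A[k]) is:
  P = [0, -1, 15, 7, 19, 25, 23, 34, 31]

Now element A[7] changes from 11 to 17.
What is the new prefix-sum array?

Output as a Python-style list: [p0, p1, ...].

Change: A[7] 11 -> 17, delta = 6
P[k] for k < 7: unchanged (A[7] not included)
P[k] for k >= 7: shift by delta = 6
  P[0] = 0 + 0 = 0
  P[1] = -1 + 0 = -1
  P[2] = 15 + 0 = 15
  P[3] = 7 + 0 = 7
  P[4] = 19 + 0 = 19
  P[5] = 25 + 0 = 25
  P[6] = 23 + 0 = 23
  P[7] = 34 + 6 = 40
  P[8] = 31 + 6 = 37

Answer: [0, -1, 15, 7, 19, 25, 23, 40, 37]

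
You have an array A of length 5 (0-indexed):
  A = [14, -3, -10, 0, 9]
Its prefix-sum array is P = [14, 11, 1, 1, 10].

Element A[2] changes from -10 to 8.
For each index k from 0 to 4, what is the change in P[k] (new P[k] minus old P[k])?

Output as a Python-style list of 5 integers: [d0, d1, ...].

Answer: [0, 0, 18, 18, 18]

Derivation:
Element change: A[2] -10 -> 8, delta = 18
For k < 2: P[k] unchanged, delta_P[k] = 0
For k >= 2: P[k] shifts by exactly 18
Delta array: [0, 0, 18, 18, 18]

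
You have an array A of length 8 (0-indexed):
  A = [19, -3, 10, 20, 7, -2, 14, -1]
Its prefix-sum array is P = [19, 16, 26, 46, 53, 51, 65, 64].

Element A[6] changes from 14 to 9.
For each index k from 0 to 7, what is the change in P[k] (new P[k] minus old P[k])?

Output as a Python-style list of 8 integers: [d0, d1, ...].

Element change: A[6] 14 -> 9, delta = -5
For k < 6: P[k] unchanged, delta_P[k] = 0
For k >= 6: P[k] shifts by exactly -5
Delta array: [0, 0, 0, 0, 0, 0, -5, -5]

Answer: [0, 0, 0, 0, 0, 0, -5, -5]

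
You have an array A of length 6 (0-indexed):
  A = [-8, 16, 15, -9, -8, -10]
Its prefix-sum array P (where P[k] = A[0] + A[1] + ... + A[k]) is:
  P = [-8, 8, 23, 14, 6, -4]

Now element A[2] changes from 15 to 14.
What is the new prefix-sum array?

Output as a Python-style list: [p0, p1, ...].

Answer: [-8, 8, 22, 13, 5, -5]

Derivation:
Change: A[2] 15 -> 14, delta = -1
P[k] for k < 2: unchanged (A[2] not included)
P[k] for k >= 2: shift by delta = -1
  P[0] = -8 + 0 = -8
  P[1] = 8 + 0 = 8
  P[2] = 23 + -1 = 22
  P[3] = 14 + -1 = 13
  P[4] = 6 + -1 = 5
  P[5] = -4 + -1 = -5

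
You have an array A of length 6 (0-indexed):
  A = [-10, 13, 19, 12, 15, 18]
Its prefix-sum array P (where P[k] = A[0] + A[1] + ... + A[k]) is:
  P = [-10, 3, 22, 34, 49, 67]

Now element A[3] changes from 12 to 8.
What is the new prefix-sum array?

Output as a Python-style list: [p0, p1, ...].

Change: A[3] 12 -> 8, delta = -4
P[k] for k < 3: unchanged (A[3] not included)
P[k] for k >= 3: shift by delta = -4
  P[0] = -10 + 0 = -10
  P[1] = 3 + 0 = 3
  P[2] = 22 + 0 = 22
  P[3] = 34 + -4 = 30
  P[4] = 49 + -4 = 45
  P[5] = 67 + -4 = 63

Answer: [-10, 3, 22, 30, 45, 63]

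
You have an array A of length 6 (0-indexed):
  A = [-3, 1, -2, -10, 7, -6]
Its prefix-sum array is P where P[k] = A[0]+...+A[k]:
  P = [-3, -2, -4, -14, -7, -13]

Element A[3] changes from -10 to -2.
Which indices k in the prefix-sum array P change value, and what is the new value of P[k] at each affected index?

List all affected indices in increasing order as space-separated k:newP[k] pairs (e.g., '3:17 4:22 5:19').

Answer: 3:-6 4:1 5:-5

Derivation:
P[k] = A[0] + ... + A[k]
P[k] includes A[3] iff k >= 3
Affected indices: 3, 4, ..., 5; delta = 8
  P[3]: -14 + 8 = -6
  P[4]: -7 + 8 = 1
  P[5]: -13 + 8 = -5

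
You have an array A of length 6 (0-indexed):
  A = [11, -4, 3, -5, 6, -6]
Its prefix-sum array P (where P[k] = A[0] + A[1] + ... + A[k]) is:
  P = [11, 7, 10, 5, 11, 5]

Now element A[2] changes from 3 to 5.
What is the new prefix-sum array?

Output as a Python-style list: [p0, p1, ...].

Answer: [11, 7, 12, 7, 13, 7]

Derivation:
Change: A[2] 3 -> 5, delta = 2
P[k] for k < 2: unchanged (A[2] not included)
P[k] for k >= 2: shift by delta = 2
  P[0] = 11 + 0 = 11
  P[1] = 7 + 0 = 7
  P[2] = 10 + 2 = 12
  P[3] = 5 + 2 = 7
  P[4] = 11 + 2 = 13
  P[5] = 5 + 2 = 7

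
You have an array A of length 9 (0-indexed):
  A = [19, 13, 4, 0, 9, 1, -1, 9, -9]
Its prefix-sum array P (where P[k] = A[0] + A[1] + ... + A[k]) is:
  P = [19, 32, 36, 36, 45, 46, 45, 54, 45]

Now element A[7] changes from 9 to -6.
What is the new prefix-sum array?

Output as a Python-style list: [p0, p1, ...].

Change: A[7] 9 -> -6, delta = -15
P[k] for k < 7: unchanged (A[7] not included)
P[k] for k >= 7: shift by delta = -15
  P[0] = 19 + 0 = 19
  P[1] = 32 + 0 = 32
  P[2] = 36 + 0 = 36
  P[3] = 36 + 0 = 36
  P[4] = 45 + 0 = 45
  P[5] = 46 + 0 = 46
  P[6] = 45 + 0 = 45
  P[7] = 54 + -15 = 39
  P[8] = 45 + -15 = 30

Answer: [19, 32, 36, 36, 45, 46, 45, 39, 30]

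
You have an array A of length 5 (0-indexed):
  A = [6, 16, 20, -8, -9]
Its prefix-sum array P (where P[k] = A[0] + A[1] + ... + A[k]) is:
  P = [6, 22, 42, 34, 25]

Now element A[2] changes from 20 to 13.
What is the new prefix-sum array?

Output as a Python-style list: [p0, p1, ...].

Change: A[2] 20 -> 13, delta = -7
P[k] for k < 2: unchanged (A[2] not included)
P[k] for k >= 2: shift by delta = -7
  P[0] = 6 + 0 = 6
  P[1] = 22 + 0 = 22
  P[2] = 42 + -7 = 35
  P[3] = 34 + -7 = 27
  P[4] = 25 + -7 = 18

Answer: [6, 22, 35, 27, 18]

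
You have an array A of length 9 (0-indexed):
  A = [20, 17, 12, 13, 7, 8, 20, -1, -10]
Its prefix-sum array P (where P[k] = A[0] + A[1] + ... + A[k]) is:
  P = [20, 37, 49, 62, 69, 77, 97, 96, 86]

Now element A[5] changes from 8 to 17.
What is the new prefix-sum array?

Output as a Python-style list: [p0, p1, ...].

Change: A[5] 8 -> 17, delta = 9
P[k] for k < 5: unchanged (A[5] not included)
P[k] for k >= 5: shift by delta = 9
  P[0] = 20 + 0 = 20
  P[1] = 37 + 0 = 37
  P[2] = 49 + 0 = 49
  P[3] = 62 + 0 = 62
  P[4] = 69 + 0 = 69
  P[5] = 77 + 9 = 86
  P[6] = 97 + 9 = 106
  P[7] = 96 + 9 = 105
  P[8] = 86 + 9 = 95

Answer: [20, 37, 49, 62, 69, 86, 106, 105, 95]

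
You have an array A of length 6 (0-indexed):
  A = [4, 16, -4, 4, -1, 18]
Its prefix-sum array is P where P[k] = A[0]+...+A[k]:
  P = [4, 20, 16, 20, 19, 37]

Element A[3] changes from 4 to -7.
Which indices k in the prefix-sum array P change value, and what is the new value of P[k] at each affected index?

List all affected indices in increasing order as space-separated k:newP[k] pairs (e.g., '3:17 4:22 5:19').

Answer: 3:9 4:8 5:26

Derivation:
P[k] = A[0] + ... + A[k]
P[k] includes A[3] iff k >= 3
Affected indices: 3, 4, ..., 5; delta = -11
  P[3]: 20 + -11 = 9
  P[4]: 19 + -11 = 8
  P[5]: 37 + -11 = 26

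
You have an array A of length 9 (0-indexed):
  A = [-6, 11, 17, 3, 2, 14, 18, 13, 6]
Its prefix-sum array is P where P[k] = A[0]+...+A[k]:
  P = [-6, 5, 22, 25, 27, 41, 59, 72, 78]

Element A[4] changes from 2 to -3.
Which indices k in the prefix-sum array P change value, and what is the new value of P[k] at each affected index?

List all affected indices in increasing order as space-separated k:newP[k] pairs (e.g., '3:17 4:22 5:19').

P[k] = A[0] + ... + A[k]
P[k] includes A[4] iff k >= 4
Affected indices: 4, 5, ..., 8; delta = -5
  P[4]: 27 + -5 = 22
  P[5]: 41 + -5 = 36
  P[6]: 59 + -5 = 54
  P[7]: 72 + -5 = 67
  P[8]: 78 + -5 = 73

Answer: 4:22 5:36 6:54 7:67 8:73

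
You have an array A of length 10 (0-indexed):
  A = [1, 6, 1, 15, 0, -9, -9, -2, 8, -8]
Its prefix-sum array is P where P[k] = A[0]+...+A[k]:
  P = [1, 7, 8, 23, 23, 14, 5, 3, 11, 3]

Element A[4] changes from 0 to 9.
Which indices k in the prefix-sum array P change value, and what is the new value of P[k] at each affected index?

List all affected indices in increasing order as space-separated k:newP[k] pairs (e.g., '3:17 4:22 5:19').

P[k] = A[0] + ... + A[k]
P[k] includes A[4] iff k >= 4
Affected indices: 4, 5, ..., 9; delta = 9
  P[4]: 23 + 9 = 32
  P[5]: 14 + 9 = 23
  P[6]: 5 + 9 = 14
  P[7]: 3 + 9 = 12
  P[8]: 11 + 9 = 20
  P[9]: 3 + 9 = 12

Answer: 4:32 5:23 6:14 7:12 8:20 9:12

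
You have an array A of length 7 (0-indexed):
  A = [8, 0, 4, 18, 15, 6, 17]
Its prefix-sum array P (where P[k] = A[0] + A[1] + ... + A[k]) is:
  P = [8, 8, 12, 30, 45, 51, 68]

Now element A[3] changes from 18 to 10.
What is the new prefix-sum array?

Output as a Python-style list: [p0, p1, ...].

Change: A[3] 18 -> 10, delta = -8
P[k] for k < 3: unchanged (A[3] not included)
P[k] for k >= 3: shift by delta = -8
  P[0] = 8 + 0 = 8
  P[1] = 8 + 0 = 8
  P[2] = 12 + 0 = 12
  P[3] = 30 + -8 = 22
  P[4] = 45 + -8 = 37
  P[5] = 51 + -8 = 43
  P[6] = 68 + -8 = 60

Answer: [8, 8, 12, 22, 37, 43, 60]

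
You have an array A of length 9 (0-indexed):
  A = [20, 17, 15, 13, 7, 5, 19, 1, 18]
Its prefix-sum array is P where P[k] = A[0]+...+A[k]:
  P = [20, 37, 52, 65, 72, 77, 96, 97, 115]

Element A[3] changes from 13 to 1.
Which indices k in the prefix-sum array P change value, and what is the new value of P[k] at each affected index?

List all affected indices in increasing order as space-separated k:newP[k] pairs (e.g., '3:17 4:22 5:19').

P[k] = A[0] + ... + A[k]
P[k] includes A[3] iff k >= 3
Affected indices: 3, 4, ..., 8; delta = -12
  P[3]: 65 + -12 = 53
  P[4]: 72 + -12 = 60
  P[5]: 77 + -12 = 65
  P[6]: 96 + -12 = 84
  P[7]: 97 + -12 = 85
  P[8]: 115 + -12 = 103

Answer: 3:53 4:60 5:65 6:84 7:85 8:103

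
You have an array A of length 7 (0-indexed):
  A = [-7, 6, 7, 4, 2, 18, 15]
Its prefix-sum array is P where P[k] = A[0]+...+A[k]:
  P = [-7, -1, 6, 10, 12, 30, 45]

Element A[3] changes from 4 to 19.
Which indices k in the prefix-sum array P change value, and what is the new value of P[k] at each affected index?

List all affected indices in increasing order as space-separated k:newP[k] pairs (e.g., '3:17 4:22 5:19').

Answer: 3:25 4:27 5:45 6:60

Derivation:
P[k] = A[0] + ... + A[k]
P[k] includes A[3] iff k >= 3
Affected indices: 3, 4, ..., 6; delta = 15
  P[3]: 10 + 15 = 25
  P[4]: 12 + 15 = 27
  P[5]: 30 + 15 = 45
  P[6]: 45 + 15 = 60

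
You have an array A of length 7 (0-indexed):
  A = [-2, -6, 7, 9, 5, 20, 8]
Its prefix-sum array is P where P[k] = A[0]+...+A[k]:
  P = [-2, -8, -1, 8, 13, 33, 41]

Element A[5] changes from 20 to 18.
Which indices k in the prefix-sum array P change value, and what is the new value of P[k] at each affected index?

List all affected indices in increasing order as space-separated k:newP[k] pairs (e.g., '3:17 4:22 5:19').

P[k] = A[0] + ... + A[k]
P[k] includes A[5] iff k >= 5
Affected indices: 5, 6, ..., 6; delta = -2
  P[5]: 33 + -2 = 31
  P[6]: 41 + -2 = 39

Answer: 5:31 6:39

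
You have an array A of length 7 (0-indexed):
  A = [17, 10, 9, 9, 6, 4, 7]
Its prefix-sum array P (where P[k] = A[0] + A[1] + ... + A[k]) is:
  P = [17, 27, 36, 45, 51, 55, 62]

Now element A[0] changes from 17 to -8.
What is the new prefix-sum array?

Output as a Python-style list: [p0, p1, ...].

Change: A[0] 17 -> -8, delta = -25
P[k] for k < 0: unchanged (A[0] not included)
P[k] for k >= 0: shift by delta = -25
  P[0] = 17 + -25 = -8
  P[1] = 27 + -25 = 2
  P[2] = 36 + -25 = 11
  P[3] = 45 + -25 = 20
  P[4] = 51 + -25 = 26
  P[5] = 55 + -25 = 30
  P[6] = 62 + -25 = 37

Answer: [-8, 2, 11, 20, 26, 30, 37]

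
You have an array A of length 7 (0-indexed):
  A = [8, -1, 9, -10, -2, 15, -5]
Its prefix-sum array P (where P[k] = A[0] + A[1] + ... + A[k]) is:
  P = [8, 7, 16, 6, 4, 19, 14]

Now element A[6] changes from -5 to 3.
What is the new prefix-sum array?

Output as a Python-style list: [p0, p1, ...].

Answer: [8, 7, 16, 6, 4, 19, 22]

Derivation:
Change: A[6] -5 -> 3, delta = 8
P[k] for k < 6: unchanged (A[6] not included)
P[k] for k >= 6: shift by delta = 8
  P[0] = 8 + 0 = 8
  P[1] = 7 + 0 = 7
  P[2] = 16 + 0 = 16
  P[3] = 6 + 0 = 6
  P[4] = 4 + 0 = 4
  P[5] = 19 + 0 = 19
  P[6] = 14 + 8 = 22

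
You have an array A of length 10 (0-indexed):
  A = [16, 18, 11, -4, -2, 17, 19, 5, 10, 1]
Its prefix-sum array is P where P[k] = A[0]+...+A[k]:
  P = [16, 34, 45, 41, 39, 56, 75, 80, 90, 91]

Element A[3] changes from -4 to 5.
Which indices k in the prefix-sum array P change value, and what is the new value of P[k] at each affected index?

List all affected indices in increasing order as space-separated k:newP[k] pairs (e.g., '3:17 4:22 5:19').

Answer: 3:50 4:48 5:65 6:84 7:89 8:99 9:100

Derivation:
P[k] = A[0] + ... + A[k]
P[k] includes A[3] iff k >= 3
Affected indices: 3, 4, ..., 9; delta = 9
  P[3]: 41 + 9 = 50
  P[4]: 39 + 9 = 48
  P[5]: 56 + 9 = 65
  P[6]: 75 + 9 = 84
  P[7]: 80 + 9 = 89
  P[8]: 90 + 9 = 99
  P[9]: 91 + 9 = 100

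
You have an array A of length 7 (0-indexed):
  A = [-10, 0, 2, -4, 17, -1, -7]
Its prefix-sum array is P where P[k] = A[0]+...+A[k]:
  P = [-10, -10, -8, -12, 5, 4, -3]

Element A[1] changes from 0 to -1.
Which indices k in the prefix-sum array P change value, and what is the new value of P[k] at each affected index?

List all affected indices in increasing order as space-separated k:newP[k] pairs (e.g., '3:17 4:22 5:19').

Answer: 1:-11 2:-9 3:-13 4:4 5:3 6:-4

Derivation:
P[k] = A[0] + ... + A[k]
P[k] includes A[1] iff k >= 1
Affected indices: 1, 2, ..., 6; delta = -1
  P[1]: -10 + -1 = -11
  P[2]: -8 + -1 = -9
  P[3]: -12 + -1 = -13
  P[4]: 5 + -1 = 4
  P[5]: 4 + -1 = 3
  P[6]: -3 + -1 = -4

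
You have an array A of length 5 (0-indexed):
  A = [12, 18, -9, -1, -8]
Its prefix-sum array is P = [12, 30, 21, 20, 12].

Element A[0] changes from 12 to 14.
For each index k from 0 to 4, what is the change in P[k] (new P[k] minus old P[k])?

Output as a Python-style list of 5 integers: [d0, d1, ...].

Answer: [2, 2, 2, 2, 2]

Derivation:
Element change: A[0] 12 -> 14, delta = 2
For k < 0: P[k] unchanged, delta_P[k] = 0
For k >= 0: P[k] shifts by exactly 2
Delta array: [2, 2, 2, 2, 2]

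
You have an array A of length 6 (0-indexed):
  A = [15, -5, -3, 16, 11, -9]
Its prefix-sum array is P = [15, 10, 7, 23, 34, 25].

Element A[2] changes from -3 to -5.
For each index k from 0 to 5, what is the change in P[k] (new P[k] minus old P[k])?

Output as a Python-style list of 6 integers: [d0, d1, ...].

Answer: [0, 0, -2, -2, -2, -2]

Derivation:
Element change: A[2] -3 -> -5, delta = -2
For k < 2: P[k] unchanged, delta_P[k] = 0
For k >= 2: P[k] shifts by exactly -2
Delta array: [0, 0, -2, -2, -2, -2]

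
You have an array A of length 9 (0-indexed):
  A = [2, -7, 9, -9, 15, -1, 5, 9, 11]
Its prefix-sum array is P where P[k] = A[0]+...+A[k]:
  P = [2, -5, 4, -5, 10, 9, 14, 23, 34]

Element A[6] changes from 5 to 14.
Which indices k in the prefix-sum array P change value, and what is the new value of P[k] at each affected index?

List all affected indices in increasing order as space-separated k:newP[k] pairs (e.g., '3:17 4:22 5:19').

P[k] = A[0] + ... + A[k]
P[k] includes A[6] iff k >= 6
Affected indices: 6, 7, ..., 8; delta = 9
  P[6]: 14 + 9 = 23
  P[7]: 23 + 9 = 32
  P[8]: 34 + 9 = 43

Answer: 6:23 7:32 8:43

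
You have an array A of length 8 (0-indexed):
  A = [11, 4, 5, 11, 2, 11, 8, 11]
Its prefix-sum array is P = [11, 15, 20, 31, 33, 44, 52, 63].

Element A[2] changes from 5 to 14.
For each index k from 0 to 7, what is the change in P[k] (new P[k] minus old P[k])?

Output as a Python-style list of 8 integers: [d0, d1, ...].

Element change: A[2] 5 -> 14, delta = 9
For k < 2: P[k] unchanged, delta_P[k] = 0
For k >= 2: P[k] shifts by exactly 9
Delta array: [0, 0, 9, 9, 9, 9, 9, 9]

Answer: [0, 0, 9, 9, 9, 9, 9, 9]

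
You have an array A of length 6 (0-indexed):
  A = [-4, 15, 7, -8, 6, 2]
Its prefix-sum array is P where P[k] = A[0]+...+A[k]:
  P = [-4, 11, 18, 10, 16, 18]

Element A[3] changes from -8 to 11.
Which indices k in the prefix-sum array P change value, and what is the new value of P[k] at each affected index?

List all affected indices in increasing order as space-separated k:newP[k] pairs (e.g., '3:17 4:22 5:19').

P[k] = A[0] + ... + A[k]
P[k] includes A[3] iff k >= 3
Affected indices: 3, 4, ..., 5; delta = 19
  P[3]: 10 + 19 = 29
  P[4]: 16 + 19 = 35
  P[5]: 18 + 19 = 37

Answer: 3:29 4:35 5:37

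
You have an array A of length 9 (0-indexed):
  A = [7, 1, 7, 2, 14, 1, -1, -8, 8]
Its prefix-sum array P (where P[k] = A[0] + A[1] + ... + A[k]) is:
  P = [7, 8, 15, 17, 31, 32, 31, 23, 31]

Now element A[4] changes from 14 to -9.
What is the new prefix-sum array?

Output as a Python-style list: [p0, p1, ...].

Answer: [7, 8, 15, 17, 8, 9, 8, 0, 8]

Derivation:
Change: A[4] 14 -> -9, delta = -23
P[k] for k < 4: unchanged (A[4] not included)
P[k] for k >= 4: shift by delta = -23
  P[0] = 7 + 0 = 7
  P[1] = 8 + 0 = 8
  P[2] = 15 + 0 = 15
  P[3] = 17 + 0 = 17
  P[4] = 31 + -23 = 8
  P[5] = 32 + -23 = 9
  P[6] = 31 + -23 = 8
  P[7] = 23 + -23 = 0
  P[8] = 31 + -23 = 8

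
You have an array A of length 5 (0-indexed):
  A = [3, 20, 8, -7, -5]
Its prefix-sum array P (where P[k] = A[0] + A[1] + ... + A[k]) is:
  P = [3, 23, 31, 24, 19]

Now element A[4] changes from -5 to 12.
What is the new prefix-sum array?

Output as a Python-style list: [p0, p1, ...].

Answer: [3, 23, 31, 24, 36]

Derivation:
Change: A[4] -5 -> 12, delta = 17
P[k] for k < 4: unchanged (A[4] not included)
P[k] for k >= 4: shift by delta = 17
  P[0] = 3 + 0 = 3
  P[1] = 23 + 0 = 23
  P[2] = 31 + 0 = 31
  P[3] = 24 + 0 = 24
  P[4] = 19 + 17 = 36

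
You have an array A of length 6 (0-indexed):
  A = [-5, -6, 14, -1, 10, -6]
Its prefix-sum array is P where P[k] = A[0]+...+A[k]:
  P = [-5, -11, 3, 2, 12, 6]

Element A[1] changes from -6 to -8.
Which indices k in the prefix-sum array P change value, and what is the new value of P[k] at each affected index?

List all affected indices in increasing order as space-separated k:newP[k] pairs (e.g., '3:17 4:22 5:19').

Answer: 1:-13 2:1 3:0 4:10 5:4

Derivation:
P[k] = A[0] + ... + A[k]
P[k] includes A[1] iff k >= 1
Affected indices: 1, 2, ..., 5; delta = -2
  P[1]: -11 + -2 = -13
  P[2]: 3 + -2 = 1
  P[3]: 2 + -2 = 0
  P[4]: 12 + -2 = 10
  P[5]: 6 + -2 = 4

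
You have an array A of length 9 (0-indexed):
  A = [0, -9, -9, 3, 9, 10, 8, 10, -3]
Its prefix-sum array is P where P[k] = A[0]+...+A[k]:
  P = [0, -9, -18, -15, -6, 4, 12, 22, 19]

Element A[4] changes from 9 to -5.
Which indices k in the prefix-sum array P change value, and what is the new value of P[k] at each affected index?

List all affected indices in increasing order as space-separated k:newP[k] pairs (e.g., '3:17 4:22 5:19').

P[k] = A[0] + ... + A[k]
P[k] includes A[4] iff k >= 4
Affected indices: 4, 5, ..., 8; delta = -14
  P[4]: -6 + -14 = -20
  P[5]: 4 + -14 = -10
  P[6]: 12 + -14 = -2
  P[7]: 22 + -14 = 8
  P[8]: 19 + -14 = 5

Answer: 4:-20 5:-10 6:-2 7:8 8:5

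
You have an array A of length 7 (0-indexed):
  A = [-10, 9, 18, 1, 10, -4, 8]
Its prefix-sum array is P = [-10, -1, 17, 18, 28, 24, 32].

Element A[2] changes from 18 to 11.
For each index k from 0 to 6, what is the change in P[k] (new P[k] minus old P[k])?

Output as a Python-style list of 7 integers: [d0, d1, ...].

Answer: [0, 0, -7, -7, -7, -7, -7]

Derivation:
Element change: A[2] 18 -> 11, delta = -7
For k < 2: P[k] unchanged, delta_P[k] = 0
For k >= 2: P[k] shifts by exactly -7
Delta array: [0, 0, -7, -7, -7, -7, -7]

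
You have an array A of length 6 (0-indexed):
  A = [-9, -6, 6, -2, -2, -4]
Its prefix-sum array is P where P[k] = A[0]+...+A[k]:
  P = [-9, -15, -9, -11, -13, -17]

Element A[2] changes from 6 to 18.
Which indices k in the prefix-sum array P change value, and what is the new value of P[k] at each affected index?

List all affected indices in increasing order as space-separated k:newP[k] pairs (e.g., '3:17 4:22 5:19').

P[k] = A[0] + ... + A[k]
P[k] includes A[2] iff k >= 2
Affected indices: 2, 3, ..., 5; delta = 12
  P[2]: -9 + 12 = 3
  P[3]: -11 + 12 = 1
  P[4]: -13 + 12 = -1
  P[5]: -17 + 12 = -5

Answer: 2:3 3:1 4:-1 5:-5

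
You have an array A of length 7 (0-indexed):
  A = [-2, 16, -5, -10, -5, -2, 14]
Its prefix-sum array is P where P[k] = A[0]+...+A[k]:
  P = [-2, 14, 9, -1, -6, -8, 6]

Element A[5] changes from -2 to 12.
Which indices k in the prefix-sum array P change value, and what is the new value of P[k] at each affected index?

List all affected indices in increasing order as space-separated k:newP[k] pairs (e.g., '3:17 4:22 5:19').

Answer: 5:6 6:20

Derivation:
P[k] = A[0] + ... + A[k]
P[k] includes A[5] iff k >= 5
Affected indices: 5, 6, ..., 6; delta = 14
  P[5]: -8 + 14 = 6
  P[6]: 6 + 14 = 20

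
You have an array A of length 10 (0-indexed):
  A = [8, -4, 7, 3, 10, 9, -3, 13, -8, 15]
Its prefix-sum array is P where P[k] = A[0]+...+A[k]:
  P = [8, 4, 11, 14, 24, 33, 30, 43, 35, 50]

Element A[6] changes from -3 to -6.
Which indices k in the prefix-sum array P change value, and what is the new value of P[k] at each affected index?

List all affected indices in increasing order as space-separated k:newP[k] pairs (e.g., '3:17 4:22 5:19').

P[k] = A[0] + ... + A[k]
P[k] includes A[6] iff k >= 6
Affected indices: 6, 7, ..., 9; delta = -3
  P[6]: 30 + -3 = 27
  P[7]: 43 + -3 = 40
  P[8]: 35 + -3 = 32
  P[9]: 50 + -3 = 47

Answer: 6:27 7:40 8:32 9:47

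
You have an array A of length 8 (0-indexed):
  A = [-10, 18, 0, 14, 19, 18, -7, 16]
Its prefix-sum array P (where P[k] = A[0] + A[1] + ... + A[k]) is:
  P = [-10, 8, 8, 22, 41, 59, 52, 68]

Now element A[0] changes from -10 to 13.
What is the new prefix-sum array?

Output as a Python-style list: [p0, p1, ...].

Answer: [13, 31, 31, 45, 64, 82, 75, 91]

Derivation:
Change: A[0] -10 -> 13, delta = 23
P[k] for k < 0: unchanged (A[0] not included)
P[k] for k >= 0: shift by delta = 23
  P[0] = -10 + 23 = 13
  P[1] = 8 + 23 = 31
  P[2] = 8 + 23 = 31
  P[3] = 22 + 23 = 45
  P[4] = 41 + 23 = 64
  P[5] = 59 + 23 = 82
  P[6] = 52 + 23 = 75
  P[7] = 68 + 23 = 91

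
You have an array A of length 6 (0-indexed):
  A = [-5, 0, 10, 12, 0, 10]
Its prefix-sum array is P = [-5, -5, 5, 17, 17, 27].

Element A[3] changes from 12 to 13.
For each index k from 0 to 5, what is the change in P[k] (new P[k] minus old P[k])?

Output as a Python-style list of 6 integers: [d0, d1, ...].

Answer: [0, 0, 0, 1, 1, 1]

Derivation:
Element change: A[3] 12 -> 13, delta = 1
For k < 3: P[k] unchanged, delta_P[k] = 0
For k >= 3: P[k] shifts by exactly 1
Delta array: [0, 0, 0, 1, 1, 1]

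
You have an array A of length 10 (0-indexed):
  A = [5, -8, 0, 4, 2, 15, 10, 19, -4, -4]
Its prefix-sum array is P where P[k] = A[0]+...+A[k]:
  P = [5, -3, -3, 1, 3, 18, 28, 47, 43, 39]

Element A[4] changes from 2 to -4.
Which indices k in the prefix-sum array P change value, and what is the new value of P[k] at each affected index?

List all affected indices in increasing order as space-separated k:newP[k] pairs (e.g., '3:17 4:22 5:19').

P[k] = A[0] + ... + A[k]
P[k] includes A[4] iff k >= 4
Affected indices: 4, 5, ..., 9; delta = -6
  P[4]: 3 + -6 = -3
  P[5]: 18 + -6 = 12
  P[6]: 28 + -6 = 22
  P[7]: 47 + -6 = 41
  P[8]: 43 + -6 = 37
  P[9]: 39 + -6 = 33

Answer: 4:-3 5:12 6:22 7:41 8:37 9:33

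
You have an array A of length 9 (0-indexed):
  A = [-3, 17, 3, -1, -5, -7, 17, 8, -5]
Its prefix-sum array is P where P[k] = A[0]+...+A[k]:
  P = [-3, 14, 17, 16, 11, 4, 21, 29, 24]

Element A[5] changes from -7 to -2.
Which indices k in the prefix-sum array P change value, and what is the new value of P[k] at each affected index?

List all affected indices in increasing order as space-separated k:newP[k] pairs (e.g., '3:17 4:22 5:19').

P[k] = A[0] + ... + A[k]
P[k] includes A[5] iff k >= 5
Affected indices: 5, 6, ..., 8; delta = 5
  P[5]: 4 + 5 = 9
  P[6]: 21 + 5 = 26
  P[7]: 29 + 5 = 34
  P[8]: 24 + 5 = 29

Answer: 5:9 6:26 7:34 8:29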